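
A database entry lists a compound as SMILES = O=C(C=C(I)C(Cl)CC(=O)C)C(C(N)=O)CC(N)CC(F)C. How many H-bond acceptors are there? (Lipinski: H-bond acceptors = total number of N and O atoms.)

N atoms: 2; O atoms: 3.
Lipinski HBA = 2 + 3 = 5.

5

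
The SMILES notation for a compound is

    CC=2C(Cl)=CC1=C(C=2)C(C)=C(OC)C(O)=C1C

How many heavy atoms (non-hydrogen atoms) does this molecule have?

Every atom symbol written in the SMILES (organic subset) is one heavy atom; implicit H are not written.
Heavy atoms by element → C:14, Cl:1, O:2.
Total: 17.

17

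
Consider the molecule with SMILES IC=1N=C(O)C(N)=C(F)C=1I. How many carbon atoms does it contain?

5

Count every carbon token in the SMILES (each C, including those in ring-closure positions and inside branches).
Carbon count: 5.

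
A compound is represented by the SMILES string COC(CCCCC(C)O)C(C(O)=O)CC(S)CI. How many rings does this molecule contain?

In SMILES, each pair of matching ring-closure digits denotes one ring-closing bond; the number of such bonds equals the number of independent rings.
Ring-closure bonds here: 0.

0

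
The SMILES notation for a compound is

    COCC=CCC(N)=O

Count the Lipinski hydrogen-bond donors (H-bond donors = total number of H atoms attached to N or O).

2

Donors: find every N or O and count the H atoms it carries.
  atom 2 (O): bond orders sum to 2 → 0 H
  atom 8 (N): bond orders sum to 1 → 2 H
  atom 9 (O): bond orders sum to 2 → 0 H
Lipinski HBD = 2.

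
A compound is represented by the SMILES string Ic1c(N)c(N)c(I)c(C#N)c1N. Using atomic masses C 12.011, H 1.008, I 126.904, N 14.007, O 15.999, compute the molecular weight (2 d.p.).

399.96 g/mol

First, the molecular formula is C7H6I2N4 (counting implicit H from valence).
  C: 7 × 12.011 = 84.077
  H: 6 × 1.008 = 6.048
  I: 2 × 126.904 = 253.808
  N: 4 × 14.007 = 56.028
Sum: 7×12.011 + 6×1.008 + 2×126.904 + 4×14.007 = 399.961 → 399.96 g/mol.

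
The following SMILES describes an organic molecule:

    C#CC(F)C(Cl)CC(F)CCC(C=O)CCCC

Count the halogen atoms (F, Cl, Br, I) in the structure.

Halogen atoms appear at heavy-atom positions 4, 6, 9 (1×Cl, 2×F).
Other groups present: 1 aldehyde, 1 alkyne.
Halogen count: 3.

3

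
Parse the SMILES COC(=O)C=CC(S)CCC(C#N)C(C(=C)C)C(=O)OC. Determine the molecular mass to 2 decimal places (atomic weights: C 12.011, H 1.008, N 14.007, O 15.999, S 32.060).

First, the molecular formula is C15H21NO4S (counting implicit H from valence).
  C: 15 × 12.011 = 180.165
  H: 21 × 1.008 = 21.168
  N: 1 × 14.007 = 14.007
  O: 4 × 15.999 = 63.996
  S: 1 × 32.060 = 32.060
Sum: 15×12.011 + 21×1.008 + 1×14.007 + 4×15.999 + 1×32.060 = 311.396 → 311.40 g/mol.

311.40 g/mol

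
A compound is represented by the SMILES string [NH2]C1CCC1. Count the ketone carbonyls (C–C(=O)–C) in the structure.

0

Scan the SMILES for the ketone motif — none present.
Groups that are present: 1 primary amine.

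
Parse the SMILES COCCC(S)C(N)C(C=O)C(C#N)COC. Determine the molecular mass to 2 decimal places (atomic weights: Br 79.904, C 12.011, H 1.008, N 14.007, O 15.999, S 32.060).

First, the molecular formula is C11H20N2O3S (counting implicit H from valence).
  C: 11 × 12.011 = 132.121
  H: 20 × 1.008 = 20.160
  N: 2 × 14.007 = 28.014
  O: 3 × 15.999 = 47.997
  S: 1 × 32.060 = 32.060
Sum: 11×12.011 + 20×1.008 + 2×14.007 + 3×15.999 + 1×32.060 = 260.352 → 260.35 g/mol.

260.35 g/mol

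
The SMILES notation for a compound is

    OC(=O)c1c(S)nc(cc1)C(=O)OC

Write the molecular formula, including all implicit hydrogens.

C8H7NO4S

Walk through each heavy atom and fill implicit hydrogens from standard valence (C 4, N 3, O 2, S 2, halogen 1); for lowercase aromatic atoms, an aromatic c carries 1 H when it has two neighbours and 0 H with three, and aromatic n carries 0 H:
  atom 1: O, bond orders sum to 1 (valence 2) → 1 H
  atom 2: C, bond orders sum to 4 (valence 4) → 0 H
  atom 3: O, bond orders sum to 2 (valence 2) → 0 H
  atom 4: aromatic c, 3 neighbours → 0 H
  atom 5: aromatic c, 3 neighbours → 0 H
  atom 6: S, bond orders sum to 1 (valence 2) → 1 H
  atom 7: aromatic n, 2 neighbours → 0 H
  atom 8: aromatic c, 3 neighbours → 0 H
  atom 9: aromatic c, 2 neighbours → 1 H
  atom 10: aromatic c, 2 neighbours → 1 H
  atom 11: C, bond orders sum to 4 (valence 4) → 0 H
  atom 12: O, bond orders sum to 2 (valence 2) → 0 H
  atom 13: O, bond orders sum to 2 (valence 2) → 0 H
  atom 14: C, bond orders sum to 1 (valence 4) → 3 H
Totals → C:8, H:7, N:1, O:4, S:1.
In Hill order: C8H7NO4S.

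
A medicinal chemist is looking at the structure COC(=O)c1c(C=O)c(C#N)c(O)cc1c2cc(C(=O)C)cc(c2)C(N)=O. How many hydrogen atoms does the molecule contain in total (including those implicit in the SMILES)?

Walk through each heavy atom and fill implicit hydrogens from standard valence (C 4, N 3, O 2, S 2, halogen 1); for lowercase aromatic atoms, an aromatic c carries 1 H when it has two neighbours and 0 H with three, and aromatic n carries 0 H:
  atom 1: C, bond orders sum to 1 (valence 4) → 3 H
  atom 2: O, bond orders sum to 2 (valence 2) → 0 H
  atom 3: C, bond orders sum to 4 (valence 4) → 0 H
  atom 4: O, bond orders sum to 2 (valence 2) → 0 H
  atom 5: aromatic c, 3 neighbours → 0 H
  atom 6: aromatic c, 3 neighbours → 0 H
  atom 7: C, bond orders sum to 3 (valence 4) → 1 H
  atom 8: O, bond orders sum to 2 (valence 2) → 0 H
  atom 9: aromatic c, 3 neighbours → 0 H
  atom 10: C, bond orders sum to 4 (valence 4) → 0 H
  atom 11: N, bond orders sum to 3 (valence 3) → 0 H
  atom 12: aromatic c, 3 neighbours → 0 H
  atom 13: O, bond orders sum to 1 (valence 2) → 1 H
  atom 14: aromatic c, 2 neighbours → 1 H
  atom 15: aromatic c, 3 neighbours → 0 H
  atom 16: aromatic c, 3 neighbours → 0 H
  atom 17: aromatic c, 2 neighbours → 1 H
  atom 18: aromatic c, 3 neighbours → 0 H
  atom 19: C, bond orders sum to 4 (valence 4) → 0 H
  atom 20: O, bond orders sum to 2 (valence 2) → 0 H
  atom 21: C, bond orders sum to 1 (valence 4) → 3 H
  atom 22: aromatic c, 2 neighbours → 1 H
  atom 23: aromatic c, 3 neighbours → 0 H
  atom 24: aromatic c, 2 neighbours → 1 H
  atom 25: C, bond orders sum to 4 (valence 4) → 0 H
  atom 26: N, bond orders sum to 1 (valence 3) → 2 H
  atom 27: O, bond orders sum to 2 (valence 2) → 0 H
Total hydrogens: 14.

14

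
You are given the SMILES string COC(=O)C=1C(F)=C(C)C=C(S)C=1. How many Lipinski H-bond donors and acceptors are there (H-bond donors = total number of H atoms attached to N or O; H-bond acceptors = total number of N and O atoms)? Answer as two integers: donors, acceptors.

Donors: find every N or O and count the H atoms it carries.
  atom 2 (O): bond orders sum to 2 → 0 H
  atom 4 (O): bond orders sum to 2 → 0 H
Lipinski HBD = 0.
Acceptors: N atoms = 0, O atoms = 2 → HBA = 2.

0, 2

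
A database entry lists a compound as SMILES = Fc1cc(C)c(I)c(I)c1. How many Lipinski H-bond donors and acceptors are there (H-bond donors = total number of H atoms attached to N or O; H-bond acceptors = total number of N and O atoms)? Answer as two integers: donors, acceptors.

0, 0

Donors: find every N or O and count the H atoms it carries.
  (no N or O atoms present)
Lipinski HBD = 0.
Acceptors: N atoms = 0, O atoms = 0 → HBA = 0.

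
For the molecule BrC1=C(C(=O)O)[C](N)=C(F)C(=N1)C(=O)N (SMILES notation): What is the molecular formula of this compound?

C7H5BrFN3O3

Walk through each heavy atom and fill implicit hydrogens from standard valence (C 4, N 3, O 2, S 2, halogen 1):
  atom 1: Br (halogen, monovalent) → 0 H
  atom 2: C, bond orders sum to 4 (valence 4) → 0 H
  atom 3: C, bond orders sum to 4 (valence 4) → 0 H
  atom 4: C, bond orders sum to 4 (valence 4) → 0 H
  atom 5: O, bond orders sum to 2 (valence 2) → 0 H
  atom 6: O, bond orders sum to 1 (valence 2) → 1 H
  atom 7: C with explicit H count 0
  atom 8: N, bond orders sum to 1 (valence 3) → 2 H
  atom 9: C, bond orders sum to 4 (valence 4) → 0 H
  atom 10: F (halogen, monovalent) → 0 H
  atom 11: C, bond orders sum to 4 (valence 4) → 0 H
  atom 12: N, bond orders sum to 3 (valence 3) → 0 H
  atom 13: C, bond orders sum to 4 (valence 4) → 0 H
  atom 14: O, bond orders sum to 2 (valence 2) → 0 H
  atom 15: N, bond orders sum to 1 (valence 3) → 2 H
Totals → C:7, H:5, Br:1, F:1, N:3, O:3.
In Hill order: C7H5BrFN3O3.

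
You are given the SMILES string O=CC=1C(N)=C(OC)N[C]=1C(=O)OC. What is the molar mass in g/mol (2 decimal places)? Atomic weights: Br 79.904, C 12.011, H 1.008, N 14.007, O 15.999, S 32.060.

198.18 g/mol

First, the molecular formula is C8H10N2O4 (counting implicit H from valence).
  C: 8 × 12.011 = 96.088
  H: 10 × 1.008 = 10.080
  N: 2 × 14.007 = 28.014
  O: 4 × 15.999 = 63.996
Sum: 8×12.011 + 10×1.008 + 2×14.007 + 4×15.999 = 198.178 → 198.18 g/mol.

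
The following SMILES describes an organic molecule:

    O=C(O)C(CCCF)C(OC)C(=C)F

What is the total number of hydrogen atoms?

Walk through each heavy atom and fill implicit hydrogens from standard valence (C 4, N 3, O 2, S 2, halogen 1):
  atom 1: O, bond orders sum to 2 (valence 2) → 0 H
  atom 2: C, bond orders sum to 4 (valence 4) → 0 H
  atom 3: O, bond orders sum to 1 (valence 2) → 1 H
  atom 4: C, bond orders sum to 3 (valence 4) → 1 H
  atom 5: C, bond orders sum to 2 (valence 4) → 2 H
  atom 6: C, bond orders sum to 2 (valence 4) → 2 H
  atom 7: C, bond orders sum to 2 (valence 4) → 2 H
  atom 8: F (halogen, monovalent) → 0 H
  atom 9: C, bond orders sum to 3 (valence 4) → 1 H
  atom 10: O, bond orders sum to 2 (valence 2) → 0 H
  atom 11: C, bond orders sum to 1 (valence 4) → 3 H
  atom 12: C, bond orders sum to 4 (valence 4) → 0 H
  atom 13: C, bond orders sum to 2 (valence 4) → 2 H
  atom 14: F (halogen, monovalent) → 0 H
Total hydrogens: 14.

14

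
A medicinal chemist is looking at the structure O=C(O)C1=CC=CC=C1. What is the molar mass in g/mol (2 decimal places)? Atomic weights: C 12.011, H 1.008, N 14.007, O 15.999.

122.12 g/mol

First, the molecular formula is C7H6O2 (counting implicit H from valence).
  C: 7 × 12.011 = 84.077
  H: 6 × 1.008 = 6.048
  O: 2 × 15.999 = 31.998
Sum: 7×12.011 + 6×1.008 + 2×15.999 = 122.123 → 122.12 g/mol.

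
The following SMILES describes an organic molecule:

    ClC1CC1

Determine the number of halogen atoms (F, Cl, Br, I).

Halogen atoms appear at heavy-atom position 1 (1×Cl).
Halogen count: 1.

1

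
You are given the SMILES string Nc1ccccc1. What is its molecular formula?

C6H7N

Walk through each heavy atom and fill implicit hydrogens from standard valence (C 4, N 3, O 2, S 2, halogen 1); for lowercase aromatic atoms, an aromatic c carries 1 H when it has two neighbours and 0 H with three, and aromatic n carries 0 H:
  atom 1: N, bond orders sum to 1 (valence 3) → 2 H
  atom 2: aromatic c, 3 neighbours → 0 H
  atom 3: aromatic c, 2 neighbours → 1 H
  atom 4: aromatic c, 2 neighbours → 1 H
  atom 5: aromatic c, 2 neighbours → 1 H
  atom 6: aromatic c, 2 neighbours → 1 H
  atom 7: aromatic c, 2 neighbours → 1 H
Totals → C:6, H:7, N:1.
In Hill order: C6H7N.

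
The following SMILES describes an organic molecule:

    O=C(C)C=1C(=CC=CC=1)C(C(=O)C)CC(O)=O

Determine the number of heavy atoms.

17

Every atom symbol written in the SMILES (organic subset) is one heavy atom; implicit H are not written.
Heavy atoms by element → C:13, O:4.
Total: 17.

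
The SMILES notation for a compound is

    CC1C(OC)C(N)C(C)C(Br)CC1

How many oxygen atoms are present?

1

Scan the SMILES for O atoms (remember two-letter symbols like Cl and Br are single atoms).
Oxygen count: 1.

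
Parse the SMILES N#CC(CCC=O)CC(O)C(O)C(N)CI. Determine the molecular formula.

Walk through each heavy atom and fill implicit hydrogens from standard valence (C 4, N 3, O 2, S 2, halogen 1):
  atom 1: N, bond orders sum to 3 (valence 3) → 0 H
  atom 2: C, bond orders sum to 4 (valence 4) → 0 H
  atom 3: C, bond orders sum to 3 (valence 4) → 1 H
  atom 4: C, bond orders sum to 2 (valence 4) → 2 H
  atom 5: C, bond orders sum to 2 (valence 4) → 2 H
  atom 6: C, bond orders sum to 3 (valence 4) → 1 H
  atom 7: O, bond orders sum to 2 (valence 2) → 0 H
  atom 8: C, bond orders sum to 2 (valence 4) → 2 H
  atom 9: C, bond orders sum to 3 (valence 4) → 1 H
  atom 10: O, bond orders sum to 1 (valence 2) → 1 H
  atom 11: C, bond orders sum to 3 (valence 4) → 1 H
  atom 12: O, bond orders sum to 1 (valence 2) → 1 H
  atom 13: C, bond orders sum to 3 (valence 4) → 1 H
  atom 14: N, bond orders sum to 1 (valence 3) → 2 H
  atom 15: C, bond orders sum to 2 (valence 4) → 2 H
  atom 16: I (halogen, monovalent) → 0 H
Totals → C:10, H:17, I:1, N:2, O:3.
In Hill order: C10H17IN2O3.

C10H17IN2O3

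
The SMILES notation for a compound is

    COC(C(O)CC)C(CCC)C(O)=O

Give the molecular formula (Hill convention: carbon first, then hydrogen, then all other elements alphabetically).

C10H20O4

Walk through each heavy atom and fill implicit hydrogens from standard valence (C 4, N 3, O 2, S 2, halogen 1):
  atom 1: C, bond orders sum to 1 (valence 4) → 3 H
  atom 2: O, bond orders sum to 2 (valence 2) → 0 H
  atom 3: C, bond orders sum to 3 (valence 4) → 1 H
  atom 4: C, bond orders sum to 3 (valence 4) → 1 H
  atom 5: O, bond orders sum to 1 (valence 2) → 1 H
  atom 6: C, bond orders sum to 2 (valence 4) → 2 H
  atom 7: C, bond orders sum to 1 (valence 4) → 3 H
  atom 8: C, bond orders sum to 3 (valence 4) → 1 H
  atom 9: C, bond orders sum to 2 (valence 4) → 2 H
  atom 10: C, bond orders sum to 2 (valence 4) → 2 H
  atom 11: C, bond orders sum to 1 (valence 4) → 3 H
  atom 12: C, bond orders sum to 4 (valence 4) → 0 H
  atom 13: O, bond orders sum to 1 (valence 2) → 1 H
  atom 14: O, bond orders sum to 2 (valence 2) → 0 H
Totals → C:10, H:20, O:4.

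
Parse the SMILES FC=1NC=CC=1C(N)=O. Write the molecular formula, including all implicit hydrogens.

Walk through each heavy atom and fill implicit hydrogens from standard valence (C 4, N 3, O 2, S 2, halogen 1):
  atom 1: F (halogen, monovalent) → 0 H
  atom 2: C, bond orders sum to 4 (valence 4) → 0 H
  atom 3: N, bond orders sum to 2 (valence 3) → 1 H
  atom 4: C, bond orders sum to 3 (valence 4) → 1 H
  atom 5: C, bond orders sum to 3 (valence 4) → 1 H
  atom 6: C, bond orders sum to 4 (valence 4) → 0 H
  atom 7: C, bond orders sum to 4 (valence 4) → 0 H
  atom 8: N, bond orders sum to 1 (valence 3) → 2 H
  atom 9: O, bond orders sum to 2 (valence 2) → 0 H
Totals → C:5, H:5, F:1, N:2, O:1.

C5H5FN2O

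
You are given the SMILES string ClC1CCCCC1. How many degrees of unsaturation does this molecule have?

Molecular formula: C6H11Cl.
DoU = (2C + 2 + N − H − X) / 2, where X is the halogen count and O/S are ignored.
    = (2·6 + 2 + 0 − 11 − 1) / 2 = 2 / 2 = 1.

1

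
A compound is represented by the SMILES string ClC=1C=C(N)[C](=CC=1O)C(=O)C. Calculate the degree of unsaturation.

5

Degree of unsaturation = (number of rings) + (number of π bonds).
Ring closures in the SMILES: 1.
π bonds: 4 double bonds (each 1 DoU) → 4 DoU from unsaturation.
Total DoU = 1 + 4 = 5.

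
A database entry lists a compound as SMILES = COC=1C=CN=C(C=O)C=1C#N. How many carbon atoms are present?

Count every carbon token in the SMILES (each C, including those in ring-closure positions and inside branches).
Carbon count: 8.

8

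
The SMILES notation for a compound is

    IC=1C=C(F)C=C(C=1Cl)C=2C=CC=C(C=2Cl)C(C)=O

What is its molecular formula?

C14H8Cl2FIO

Walk through each heavy atom and fill implicit hydrogens from standard valence (C 4, N 3, O 2, S 2, halogen 1):
  atom 1: I (halogen, monovalent) → 0 H
  atom 2: C, bond orders sum to 4 (valence 4) → 0 H
  atom 3: C, bond orders sum to 3 (valence 4) → 1 H
  atom 4: C, bond orders sum to 4 (valence 4) → 0 H
  atom 5: F (halogen, monovalent) → 0 H
  atom 6: C, bond orders sum to 3 (valence 4) → 1 H
  atom 7: C, bond orders sum to 4 (valence 4) → 0 H
  atom 8: C, bond orders sum to 4 (valence 4) → 0 H
  atom 9: Cl (halogen, monovalent) → 0 H
  atom 10: C, bond orders sum to 4 (valence 4) → 0 H
  atom 11: C, bond orders sum to 3 (valence 4) → 1 H
  atom 12: C, bond orders sum to 3 (valence 4) → 1 H
  atom 13: C, bond orders sum to 3 (valence 4) → 1 H
  atom 14: C, bond orders sum to 4 (valence 4) → 0 H
  atom 15: C, bond orders sum to 4 (valence 4) → 0 H
  atom 16: Cl (halogen, monovalent) → 0 H
  atom 17: C, bond orders sum to 4 (valence 4) → 0 H
  atom 18: C, bond orders sum to 1 (valence 4) → 3 H
  atom 19: O, bond orders sum to 2 (valence 2) → 0 H
Totals → C:14, H:8, Cl:2, F:1, I:1, O:1.
In Hill order: C14H8Cl2FIO.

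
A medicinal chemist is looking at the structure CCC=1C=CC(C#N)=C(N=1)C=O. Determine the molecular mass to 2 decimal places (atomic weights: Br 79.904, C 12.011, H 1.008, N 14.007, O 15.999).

First, the molecular formula is C9H8N2O (counting implicit H from valence).
  C: 9 × 12.011 = 108.099
  H: 8 × 1.008 = 8.064
  N: 2 × 14.007 = 28.014
  O: 1 × 15.999 = 15.999
Sum: 9×12.011 + 8×1.008 + 2×14.007 + 1×15.999 = 160.176 → 160.18 g/mol.

160.18 g/mol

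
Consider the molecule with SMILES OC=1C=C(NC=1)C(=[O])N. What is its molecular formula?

Walk through each heavy atom and fill implicit hydrogens from standard valence (C 4, N 3, O 2, S 2, halogen 1):
  atom 1: O, bond orders sum to 1 (valence 2) → 1 H
  atom 2: C, bond orders sum to 4 (valence 4) → 0 H
  atom 3: C, bond orders sum to 3 (valence 4) → 1 H
  atom 4: C, bond orders sum to 4 (valence 4) → 0 H
  atom 5: N, bond orders sum to 2 (valence 3) → 1 H
  atom 6: C, bond orders sum to 3 (valence 4) → 1 H
  atom 7: C, bond orders sum to 4 (valence 4) → 0 H
  atom 8: O with explicit H count 0
  atom 9: N, bond orders sum to 1 (valence 3) → 2 H
Totals → C:5, H:6, N:2, O:2.
In Hill order: C5H6N2O2.

C5H6N2O2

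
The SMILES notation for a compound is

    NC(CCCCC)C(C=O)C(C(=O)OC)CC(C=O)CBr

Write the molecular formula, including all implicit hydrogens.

Walk through each heavy atom and fill implicit hydrogens from standard valence (C 4, N 3, O 2, S 2, halogen 1):
  atom 1: N, bond orders sum to 1 (valence 3) → 2 H
  atom 2: C, bond orders sum to 3 (valence 4) → 1 H
  atom 3: C, bond orders sum to 2 (valence 4) → 2 H
  atom 4: C, bond orders sum to 2 (valence 4) → 2 H
  atom 5: C, bond orders sum to 2 (valence 4) → 2 H
  atom 6: C, bond orders sum to 2 (valence 4) → 2 H
  atom 7: C, bond orders sum to 1 (valence 4) → 3 H
  atom 8: C, bond orders sum to 3 (valence 4) → 1 H
  atom 9: C, bond orders sum to 3 (valence 4) → 1 H
  atom 10: O, bond orders sum to 2 (valence 2) → 0 H
  atom 11: C, bond orders sum to 3 (valence 4) → 1 H
  atom 12: C, bond orders sum to 4 (valence 4) → 0 H
  atom 13: O, bond orders sum to 2 (valence 2) → 0 H
  atom 14: O, bond orders sum to 2 (valence 2) → 0 H
  atom 15: C, bond orders sum to 1 (valence 4) → 3 H
  atom 16: C, bond orders sum to 2 (valence 4) → 2 H
  atom 17: C, bond orders sum to 3 (valence 4) → 1 H
  atom 18: C, bond orders sum to 3 (valence 4) → 1 H
  atom 19: O, bond orders sum to 2 (valence 2) → 0 H
  atom 20: C, bond orders sum to 2 (valence 4) → 2 H
  atom 21: Br (halogen, monovalent) → 0 H
Totals → C:15, H:26, Br:1, N:1, O:4.

C15H26BrNO4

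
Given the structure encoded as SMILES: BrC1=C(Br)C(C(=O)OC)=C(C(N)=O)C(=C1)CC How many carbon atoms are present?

11

Count every carbon token in the SMILES (each C, including those in ring-closure positions and inside branches).
Carbon count: 11.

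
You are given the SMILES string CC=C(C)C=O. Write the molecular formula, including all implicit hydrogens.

Walk through each heavy atom and fill implicit hydrogens from standard valence (C 4, N 3, O 2, S 2, halogen 1):
  atom 1: C, bond orders sum to 1 (valence 4) → 3 H
  atom 2: C, bond orders sum to 3 (valence 4) → 1 H
  atom 3: C, bond orders sum to 4 (valence 4) → 0 H
  atom 4: C, bond orders sum to 1 (valence 4) → 3 H
  atom 5: C, bond orders sum to 3 (valence 4) → 1 H
  atom 6: O, bond orders sum to 2 (valence 2) → 0 H
Totals → C:5, H:8, O:1.
In Hill order: C5H8O.

C5H8O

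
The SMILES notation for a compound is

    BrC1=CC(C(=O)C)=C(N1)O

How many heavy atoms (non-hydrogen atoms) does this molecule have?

Every atom symbol written in the SMILES (organic subset) is one heavy atom; implicit H are not written.
Heavy atoms by element → Br:1, C:6, N:1, O:2.
Total: 10.

10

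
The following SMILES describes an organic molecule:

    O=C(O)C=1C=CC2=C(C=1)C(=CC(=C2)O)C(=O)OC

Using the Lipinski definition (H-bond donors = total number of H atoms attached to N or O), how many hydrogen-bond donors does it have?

Donors: find every N or O and count the H atoms it carries.
  atom 1 (O): bond orders sum to 2 → 0 H
  atom 3 (O): bond orders sum to 1 → 1 H
  atom 14 (O): bond orders sum to 1 → 1 H
  atom 16 (O): bond orders sum to 2 → 0 H
  atom 17 (O): bond orders sum to 2 → 0 H
Lipinski HBD = 2.

2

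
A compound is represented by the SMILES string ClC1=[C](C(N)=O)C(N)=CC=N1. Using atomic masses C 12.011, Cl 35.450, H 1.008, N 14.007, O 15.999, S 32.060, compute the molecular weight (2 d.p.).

First, the molecular formula is C6H6ClN3O (counting implicit H from valence).
  C: 6 × 12.011 = 72.066
  Cl: 1 × 35.450 = 35.450
  H: 6 × 1.008 = 6.048
  N: 3 × 14.007 = 42.021
  O: 1 × 15.999 = 15.999
Sum: 6×12.011 + 1×35.450 + 6×1.008 + 3×14.007 + 1×15.999 = 171.584 → 171.58 g/mol.

171.58 g/mol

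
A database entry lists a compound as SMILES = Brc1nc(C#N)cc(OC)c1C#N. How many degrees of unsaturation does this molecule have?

Molecular formula: C8H4BrN3O.
DoU = (2C + 2 + N − H − X) / 2, where X is the halogen count and O/S are ignored.
    = (2·8 + 2 + 3 − 4 − 1) / 2 = 16 / 2 = 8.

8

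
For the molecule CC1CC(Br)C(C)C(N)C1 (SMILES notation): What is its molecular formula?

C8H16BrN

Walk through each heavy atom and fill implicit hydrogens from standard valence (C 4, N 3, O 2, S 2, halogen 1):
  atom 1: C, bond orders sum to 1 (valence 4) → 3 H
  atom 2: C, bond orders sum to 3 (valence 4) → 1 H
  atom 3: C, bond orders sum to 2 (valence 4) → 2 H
  atom 4: C, bond orders sum to 3 (valence 4) → 1 H
  atom 5: Br (halogen, monovalent) → 0 H
  atom 6: C, bond orders sum to 3 (valence 4) → 1 H
  atom 7: C, bond orders sum to 1 (valence 4) → 3 H
  atom 8: C, bond orders sum to 3 (valence 4) → 1 H
  atom 9: N, bond orders sum to 1 (valence 3) → 2 H
  atom 10: C, bond orders sum to 2 (valence 4) → 2 H
Totals → C:8, H:16, Br:1, N:1.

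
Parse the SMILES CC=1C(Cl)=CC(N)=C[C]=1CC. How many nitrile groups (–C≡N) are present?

Scan the SMILES for the nitrile motif — none present.
Groups that are present: 1 primary amine.

0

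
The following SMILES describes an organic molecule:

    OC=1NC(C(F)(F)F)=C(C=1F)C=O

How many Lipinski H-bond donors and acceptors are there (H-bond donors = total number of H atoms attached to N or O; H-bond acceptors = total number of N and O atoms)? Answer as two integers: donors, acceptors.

2, 3

Donors: find every N or O and count the H atoms it carries.
  atom 1 (O): bond orders sum to 1 → 1 H
  atom 3 (N): bond orders sum to 2 → 1 H
  atom 13 (O): bond orders sum to 2 → 0 H
Lipinski HBD = 2.
Acceptors: N atoms = 1, O atoms = 2 → HBA = 3.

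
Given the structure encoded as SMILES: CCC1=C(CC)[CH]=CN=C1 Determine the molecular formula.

Walk through each heavy atom and fill implicit hydrogens from standard valence (C 4, N 3, O 2, S 2, halogen 1):
  atom 1: C, bond orders sum to 1 (valence 4) → 3 H
  atom 2: C, bond orders sum to 2 (valence 4) → 2 H
  atom 3: C, bond orders sum to 4 (valence 4) → 0 H
  atom 4: C, bond orders sum to 4 (valence 4) → 0 H
  atom 5: C, bond orders sum to 2 (valence 4) → 2 H
  atom 6: C, bond orders sum to 1 (valence 4) → 3 H
  atom 7: C with explicit H count 1
  atom 8: C, bond orders sum to 3 (valence 4) → 1 H
  atom 9: N, bond orders sum to 3 (valence 3) → 0 H
  atom 10: C, bond orders sum to 3 (valence 4) → 1 H
Totals → C:9, H:13, N:1.

C9H13N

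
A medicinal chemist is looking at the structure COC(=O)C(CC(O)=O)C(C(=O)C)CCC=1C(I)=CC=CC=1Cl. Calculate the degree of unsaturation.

7

Degree of unsaturation = (number of rings) + (number of π bonds).
Ring closures in the SMILES: 1.
π bonds: 6 double bonds (each 1 DoU) → 6 DoU from unsaturation.
Total DoU = 1 + 6 = 7.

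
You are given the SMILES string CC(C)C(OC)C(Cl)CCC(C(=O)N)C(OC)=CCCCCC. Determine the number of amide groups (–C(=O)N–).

1

The amide motif appears at heavy-atom position 12 in the SMILES.
Other groups present: 1 alkene, 2 ether.
Amide count: 1.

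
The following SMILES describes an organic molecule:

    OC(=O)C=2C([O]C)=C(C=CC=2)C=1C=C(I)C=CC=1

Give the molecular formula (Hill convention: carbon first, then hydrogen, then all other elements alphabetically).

Walk through each heavy atom and fill implicit hydrogens from standard valence (C 4, N 3, O 2, S 2, halogen 1):
  atom 1: O, bond orders sum to 1 (valence 2) → 1 H
  atom 2: C, bond orders sum to 4 (valence 4) → 0 H
  atom 3: O, bond orders sum to 2 (valence 2) → 0 H
  atom 4: C, bond orders sum to 4 (valence 4) → 0 H
  atom 5: C, bond orders sum to 4 (valence 4) → 0 H
  atom 6: O with explicit H count 0
  atom 7: C, bond orders sum to 1 (valence 4) → 3 H
  atom 8: C, bond orders sum to 4 (valence 4) → 0 H
  atom 9: C, bond orders sum to 3 (valence 4) → 1 H
  atom 10: C, bond orders sum to 3 (valence 4) → 1 H
  atom 11: C, bond orders sum to 3 (valence 4) → 1 H
  atom 12: C, bond orders sum to 4 (valence 4) → 0 H
  atom 13: C, bond orders sum to 3 (valence 4) → 1 H
  atom 14: C, bond orders sum to 4 (valence 4) → 0 H
  atom 15: I (halogen, monovalent) → 0 H
  atom 16: C, bond orders sum to 3 (valence 4) → 1 H
  atom 17: C, bond orders sum to 3 (valence 4) → 1 H
  atom 18: C, bond orders sum to 3 (valence 4) → 1 H
Totals → C:14, H:11, I:1, O:3.

C14H11IO3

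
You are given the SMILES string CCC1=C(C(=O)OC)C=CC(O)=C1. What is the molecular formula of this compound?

C10H12O3

Walk through each heavy atom and fill implicit hydrogens from standard valence (C 4, N 3, O 2, S 2, halogen 1):
  atom 1: C, bond orders sum to 1 (valence 4) → 3 H
  atom 2: C, bond orders sum to 2 (valence 4) → 2 H
  atom 3: C, bond orders sum to 4 (valence 4) → 0 H
  atom 4: C, bond orders sum to 4 (valence 4) → 0 H
  atom 5: C, bond orders sum to 4 (valence 4) → 0 H
  atom 6: O, bond orders sum to 2 (valence 2) → 0 H
  atom 7: O, bond orders sum to 2 (valence 2) → 0 H
  atom 8: C, bond orders sum to 1 (valence 4) → 3 H
  atom 9: C, bond orders sum to 3 (valence 4) → 1 H
  atom 10: C, bond orders sum to 3 (valence 4) → 1 H
  atom 11: C, bond orders sum to 4 (valence 4) → 0 H
  atom 12: O, bond orders sum to 1 (valence 2) → 1 H
  atom 13: C, bond orders sum to 3 (valence 4) → 1 H
Totals → C:10, H:12, O:3.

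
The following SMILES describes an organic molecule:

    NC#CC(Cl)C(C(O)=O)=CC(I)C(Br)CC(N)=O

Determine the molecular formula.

C10H11BrClIN2O3

Walk through each heavy atom and fill implicit hydrogens from standard valence (C 4, N 3, O 2, S 2, halogen 1):
  atom 1: N, bond orders sum to 1 (valence 3) → 2 H
  atom 2: C, bond orders sum to 4 (valence 4) → 0 H
  atom 3: C, bond orders sum to 4 (valence 4) → 0 H
  atom 4: C, bond orders sum to 3 (valence 4) → 1 H
  atom 5: Cl (halogen, monovalent) → 0 H
  atom 6: C, bond orders sum to 4 (valence 4) → 0 H
  atom 7: C, bond orders sum to 4 (valence 4) → 0 H
  atom 8: O, bond orders sum to 1 (valence 2) → 1 H
  atom 9: O, bond orders sum to 2 (valence 2) → 0 H
  atom 10: C, bond orders sum to 3 (valence 4) → 1 H
  atom 11: C, bond orders sum to 3 (valence 4) → 1 H
  atom 12: I (halogen, monovalent) → 0 H
  atom 13: C, bond orders sum to 3 (valence 4) → 1 H
  atom 14: Br (halogen, monovalent) → 0 H
  atom 15: C, bond orders sum to 2 (valence 4) → 2 H
  atom 16: C, bond orders sum to 4 (valence 4) → 0 H
  atom 17: N, bond orders sum to 1 (valence 3) → 2 H
  atom 18: O, bond orders sum to 2 (valence 2) → 0 H
Totals → C:10, H:11, Br:1, Cl:1, I:1, N:2, O:3.
In Hill order: C10H11BrClIN2O3.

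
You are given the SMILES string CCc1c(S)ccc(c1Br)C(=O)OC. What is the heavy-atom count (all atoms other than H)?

14

Every atom symbol written in the SMILES (organic subset) is one heavy atom; implicit H are not written.
Heavy atoms by element → Br:1, C:10, O:2, S:1.
Total: 14.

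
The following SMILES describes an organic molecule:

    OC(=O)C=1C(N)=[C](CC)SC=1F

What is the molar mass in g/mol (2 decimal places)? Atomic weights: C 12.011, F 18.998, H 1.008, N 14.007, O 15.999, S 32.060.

189.20 g/mol

First, the molecular formula is C7H8FNO2S (counting implicit H from valence).
  C: 7 × 12.011 = 84.077
  F: 1 × 18.998 = 18.998
  H: 8 × 1.008 = 8.064
  N: 1 × 14.007 = 14.007
  O: 2 × 15.999 = 31.998
  S: 1 × 32.060 = 32.060
Sum: 7×12.011 + 1×18.998 + 8×1.008 + 1×14.007 + 2×15.999 + 1×32.060 = 189.204 → 189.20 g/mol.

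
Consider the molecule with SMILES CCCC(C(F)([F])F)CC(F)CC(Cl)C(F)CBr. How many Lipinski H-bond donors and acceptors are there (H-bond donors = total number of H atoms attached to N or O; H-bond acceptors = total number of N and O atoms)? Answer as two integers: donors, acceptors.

Donors: find every N or O and count the H atoms it carries.
  (no N or O atoms present)
Lipinski HBD = 0.
Acceptors: N atoms = 0, O atoms = 0 → HBA = 0.

0, 0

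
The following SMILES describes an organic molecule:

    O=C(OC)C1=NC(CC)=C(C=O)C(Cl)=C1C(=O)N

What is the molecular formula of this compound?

Walk through each heavy atom and fill implicit hydrogens from standard valence (C 4, N 3, O 2, S 2, halogen 1):
  atom 1: O, bond orders sum to 2 (valence 2) → 0 H
  atom 2: C, bond orders sum to 4 (valence 4) → 0 H
  atom 3: O, bond orders sum to 2 (valence 2) → 0 H
  atom 4: C, bond orders sum to 1 (valence 4) → 3 H
  atom 5: C, bond orders sum to 4 (valence 4) → 0 H
  atom 6: N, bond orders sum to 3 (valence 3) → 0 H
  atom 7: C, bond orders sum to 4 (valence 4) → 0 H
  atom 8: C, bond orders sum to 2 (valence 4) → 2 H
  atom 9: C, bond orders sum to 1 (valence 4) → 3 H
  atom 10: C, bond orders sum to 4 (valence 4) → 0 H
  atom 11: C, bond orders sum to 3 (valence 4) → 1 H
  atom 12: O, bond orders sum to 2 (valence 2) → 0 H
  atom 13: C, bond orders sum to 4 (valence 4) → 0 H
  atom 14: Cl (halogen, monovalent) → 0 H
  atom 15: C, bond orders sum to 4 (valence 4) → 0 H
  atom 16: C, bond orders sum to 4 (valence 4) → 0 H
  atom 17: O, bond orders sum to 2 (valence 2) → 0 H
  atom 18: N, bond orders sum to 1 (valence 3) → 2 H
Totals → C:11, H:11, Cl:1, N:2, O:4.
In Hill order: C11H11ClN2O4.

C11H11ClN2O4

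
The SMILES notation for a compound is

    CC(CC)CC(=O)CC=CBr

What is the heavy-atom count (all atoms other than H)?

11

Every atom symbol written in the SMILES (organic subset) is one heavy atom; implicit H are not written.
Heavy atoms by element → Br:1, C:9, O:1.
Total: 11.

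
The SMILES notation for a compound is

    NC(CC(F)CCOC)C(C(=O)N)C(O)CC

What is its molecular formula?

Walk through each heavy atom and fill implicit hydrogens from standard valence (C 4, N 3, O 2, S 2, halogen 1):
  atom 1: N, bond orders sum to 1 (valence 3) → 2 H
  atom 2: C, bond orders sum to 3 (valence 4) → 1 H
  atom 3: C, bond orders sum to 2 (valence 4) → 2 H
  atom 4: C, bond orders sum to 3 (valence 4) → 1 H
  atom 5: F (halogen, monovalent) → 0 H
  atom 6: C, bond orders sum to 2 (valence 4) → 2 H
  atom 7: C, bond orders sum to 2 (valence 4) → 2 H
  atom 8: O, bond orders sum to 2 (valence 2) → 0 H
  atom 9: C, bond orders sum to 1 (valence 4) → 3 H
  atom 10: C, bond orders sum to 3 (valence 4) → 1 H
  atom 11: C, bond orders sum to 4 (valence 4) → 0 H
  atom 12: O, bond orders sum to 2 (valence 2) → 0 H
  atom 13: N, bond orders sum to 1 (valence 3) → 2 H
  atom 14: C, bond orders sum to 3 (valence 4) → 1 H
  atom 15: O, bond orders sum to 1 (valence 2) → 1 H
  atom 16: C, bond orders sum to 2 (valence 4) → 2 H
  atom 17: C, bond orders sum to 1 (valence 4) → 3 H
Totals → C:11, H:23, F:1, N:2, O:3.

C11H23FN2O3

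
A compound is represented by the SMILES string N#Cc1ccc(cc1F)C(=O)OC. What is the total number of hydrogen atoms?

6

Walk through each heavy atom and fill implicit hydrogens from standard valence (C 4, N 3, O 2, S 2, halogen 1); for lowercase aromatic atoms, an aromatic c carries 1 H when it has two neighbours and 0 H with three, and aromatic n carries 0 H:
  atom 1: N, bond orders sum to 3 (valence 3) → 0 H
  atom 2: C, bond orders sum to 4 (valence 4) → 0 H
  atom 3: aromatic c, 3 neighbours → 0 H
  atom 4: aromatic c, 2 neighbours → 1 H
  atom 5: aromatic c, 2 neighbours → 1 H
  atom 6: aromatic c, 3 neighbours → 0 H
  atom 7: aromatic c, 2 neighbours → 1 H
  atom 8: aromatic c, 3 neighbours → 0 H
  atom 9: F (halogen, monovalent) → 0 H
  atom 10: C, bond orders sum to 4 (valence 4) → 0 H
  atom 11: O, bond orders sum to 2 (valence 2) → 0 H
  atom 12: O, bond orders sum to 2 (valence 2) → 0 H
  atom 13: C, bond orders sum to 1 (valence 4) → 3 H
Total hydrogens: 6.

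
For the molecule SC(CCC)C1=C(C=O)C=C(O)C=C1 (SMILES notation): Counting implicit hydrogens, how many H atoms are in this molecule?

14

Walk through each heavy atom and fill implicit hydrogens from standard valence (C 4, N 3, O 2, S 2, halogen 1):
  atom 1: S, bond orders sum to 1 (valence 2) → 1 H
  atom 2: C, bond orders sum to 3 (valence 4) → 1 H
  atom 3: C, bond orders sum to 2 (valence 4) → 2 H
  atom 4: C, bond orders sum to 2 (valence 4) → 2 H
  atom 5: C, bond orders sum to 1 (valence 4) → 3 H
  atom 6: C, bond orders sum to 4 (valence 4) → 0 H
  atom 7: C, bond orders sum to 4 (valence 4) → 0 H
  atom 8: C, bond orders sum to 3 (valence 4) → 1 H
  atom 9: O, bond orders sum to 2 (valence 2) → 0 H
  atom 10: C, bond orders sum to 3 (valence 4) → 1 H
  atom 11: C, bond orders sum to 4 (valence 4) → 0 H
  atom 12: O, bond orders sum to 1 (valence 2) → 1 H
  atom 13: C, bond orders sum to 3 (valence 4) → 1 H
  atom 14: C, bond orders sum to 3 (valence 4) → 1 H
Total hydrogens: 14.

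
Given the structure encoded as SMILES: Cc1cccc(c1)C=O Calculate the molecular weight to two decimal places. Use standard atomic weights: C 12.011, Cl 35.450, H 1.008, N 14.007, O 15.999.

120.15 g/mol

First, the molecular formula is C8H8O (counting implicit H from valence).
  C: 8 × 12.011 = 96.088
  H: 8 × 1.008 = 8.064
  O: 1 × 15.999 = 15.999
Sum: 8×12.011 + 8×1.008 + 1×15.999 = 120.151 → 120.15 g/mol.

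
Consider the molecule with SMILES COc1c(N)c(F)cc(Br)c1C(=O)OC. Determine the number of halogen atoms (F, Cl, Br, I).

Halogen atoms appear at heavy-atom positions 7, 10 (1×Br, 1×F).
Other groups present: 1 ester, 1 ether, 1 primary amine.
Halogen count: 2.

2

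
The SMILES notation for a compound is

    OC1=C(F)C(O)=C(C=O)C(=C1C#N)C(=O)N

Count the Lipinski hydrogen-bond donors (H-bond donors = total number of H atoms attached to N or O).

4

Donors: find every N or O and count the H atoms it carries.
  atom 1 (O): bond orders sum to 1 → 1 H
  atom 6 (O): bond orders sum to 1 → 1 H
  atom 9 (O): bond orders sum to 2 → 0 H
  atom 13 (N): bond orders sum to 3 → 0 H
  atom 15 (O): bond orders sum to 2 → 0 H
  atom 16 (N): bond orders sum to 1 → 2 H
Lipinski HBD = 4.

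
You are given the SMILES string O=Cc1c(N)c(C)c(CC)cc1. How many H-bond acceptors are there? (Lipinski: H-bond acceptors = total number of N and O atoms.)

2

N atoms: 1; O atoms: 1.
Lipinski HBA = 1 + 1 = 2.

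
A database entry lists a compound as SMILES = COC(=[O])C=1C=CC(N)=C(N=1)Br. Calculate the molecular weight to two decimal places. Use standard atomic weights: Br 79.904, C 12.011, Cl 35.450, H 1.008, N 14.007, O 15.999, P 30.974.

First, the molecular formula is C7H7BrN2O2 (counting implicit H from valence).
  Br: 1 × 79.904 = 79.904
  C: 7 × 12.011 = 84.077
  H: 7 × 1.008 = 7.056
  N: 2 × 14.007 = 28.014
  O: 2 × 15.999 = 31.998
Sum: 1×79.904 + 7×12.011 + 7×1.008 + 2×14.007 + 2×15.999 = 231.049 → 231.05 g/mol.

231.05 g/mol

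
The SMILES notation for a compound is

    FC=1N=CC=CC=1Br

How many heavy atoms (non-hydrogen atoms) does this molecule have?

8

Every atom symbol written in the SMILES (organic subset) is one heavy atom; implicit H are not written.
Heavy atoms by element → Br:1, C:5, F:1, N:1.
Total: 8.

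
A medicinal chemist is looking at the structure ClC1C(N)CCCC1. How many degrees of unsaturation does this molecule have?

1

Molecular formula: C6H12ClN.
DoU = (2C + 2 + N − H − X) / 2, where X is the halogen count and O/S are ignored.
    = (2·6 + 2 + 1 − 12 − 1) / 2 = 2 / 2 = 1.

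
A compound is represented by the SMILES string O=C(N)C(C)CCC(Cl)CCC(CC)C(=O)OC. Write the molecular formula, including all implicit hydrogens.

Walk through each heavy atom and fill implicit hydrogens from standard valence (C 4, N 3, O 2, S 2, halogen 1):
  atom 1: O, bond orders sum to 2 (valence 2) → 0 H
  atom 2: C, bond orders sum to 4 (valence 4) → 0 H
  atom 3: N, bond orders sum to 1 (valence 3) → 2 H
  atom 4: C, bond orders sum to 3 (valence 4) → 1 H
  atom 5: C, bond orders sum to 1 (valence 4) → 3 H
  atom 6: C, bond orders sum to 2 (valence 4) → 2 H
  atom 7: C, bond orders sum to 2 (valence 4) → 2 H
  atom 8: C, bond orders sum to 3 (valence 4) → 1 H
  atom 9: Cl (halogen, monovalent) → 0 H
  atom 10: C, bond orders sum to 2 (valence 4) → 2 H
  atom 11: C, bond orders sum to 2 (valence 4) → 2 H
  atom 12: C, bond orders sum to 3 (valence 4) → 1 H
  atom 13: C, bond orders sum to 2 (valence 4) → 2 H
  atom 14: C, bond orders sum to 1 (valence 4) → 3 H
  atom 15: C, bond orders sum to 4 (valence 4) → 0 H
  atom 16: O, bond orders sum to 2 (valence 2) → 0 H
  atom 17: O, bond orders sum to 2 (valence 2) → 0 H
  atom 18: C, bond orders sum to 1 (valence 4) → 3 H
Totals → C:13, H:24, Cl:1, N:1, O:3.

C13H24ClNO3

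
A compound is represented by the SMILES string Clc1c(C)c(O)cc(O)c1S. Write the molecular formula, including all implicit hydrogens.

C7H7ClO2S

Walk through each heavy atom and fill implicit hydrogens from standard valence (C 4, N 3, O 2, S 2, halogen 1); for lowercase aromatic atoms, an aromatic c carries 1 H when it has two neighbours and 0 H with three, and aromatic n carries 0 H:
  atom 1: Cl (halogen, monovalent) → 0 H
  atom 2: aromatic c, 3 neighbours → 0 H
  atom 3: aromatic c, 3 neighbours → 0 H
  atom 4: C, bond orders sum to 1 (valence 4) → 3 H
  atom 5: aromatic c, 3 neighbours → 0 H
  atom 6: O, bond orders sum to 1 (valence 2) → 1 H
  atom 7: aromatic c, 2 neighbours → 1 H
  atom 8: aromatic c, 3 neighbours → 0 H
  atom 9: O, bond orders sum to 1 (valence 2) → 1 H
  atom 10: aromatic c, 3 neighbours → 0 H
  atom 11: S, bond orders sum to 1 (valence 2) → 1 H
Totals → C:7, H:7, Cl:1, O:2, S:1.
In Hill order: C7H7ClO2S.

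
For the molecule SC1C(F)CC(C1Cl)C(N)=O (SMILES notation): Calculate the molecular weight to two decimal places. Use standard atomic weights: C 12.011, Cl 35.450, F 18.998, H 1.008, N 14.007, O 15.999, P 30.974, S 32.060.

First, the molecular formula is C6H9ClFNOS (counting implicit H from valence).
  C: 6 × 12.011 = 72.066
  Cl: 1 × 35.450 = 35.450
  F: 1 × 18.998 = 18.998
  H: 9 × 1.008 = 9.072
  N: 1 × 14.007 = 14.007
  O: 1 × 15.999 = 15.999
  S: 1 × 32.060 = 32.060
Sum: 6×12.011 + 1×35.450 + 1×18.998 + 9×1.008 + 1×14.007 + 1×15.999 + 1×32.060 = 197.652 → 197.65 g/mol.

197.65 g/mol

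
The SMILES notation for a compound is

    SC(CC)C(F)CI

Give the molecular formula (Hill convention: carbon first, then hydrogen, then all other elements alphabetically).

Walk through each heavy atom and fill implicit hydrogens from standard valence (C 4, N 3, O 2, S 2, halogen 1):
  atom 1: S, bond orders sum to 1 (valence 2) → 1 H
  atom 2: C, bond orders sum to 3 (valence 4) → 1 H
  atom 3: C, bond orders sum to 2 (valence 4) → 2 H
  atom 4: C, bond orders sum to 1 (valence 4) → 3 H
  atom 5: C, bond orders sum to 3 (valence 4) → 1 H
  atom 6: F (halogen, monovalent) → 0 H
  atom 7: C, bond orders sum to 2 (valence 4) → 2 H
  atom 8: I (halogen, monovalent) → 0 H
Totals → C:5, H:10, F:1, I:1, S:1.
In Hill order: C5H10FIS.

C5H10FIS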